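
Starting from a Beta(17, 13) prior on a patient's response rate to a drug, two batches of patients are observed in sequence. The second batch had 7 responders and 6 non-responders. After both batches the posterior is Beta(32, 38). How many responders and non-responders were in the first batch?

8 responders and 19 non-responders

Sequential conjugate updates are equivalent to a single update on the pooled data, so total successes = posterior α − prior α and total failures = posterior β − prior β.
Total across both batches: 32−17=15 responders, 38−13=25 non-responders.
Subtract the second batch: 15−7=8 responders and 25−6=19 non-responders.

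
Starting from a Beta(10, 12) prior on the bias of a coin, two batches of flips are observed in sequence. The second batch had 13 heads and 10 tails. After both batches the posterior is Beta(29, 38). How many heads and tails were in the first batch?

6 heads and 16 tails

Sequential conjugate updates are equivalent to a single update on the pooled data, so total successes = posterior α − prior α and total failures = posterior β − prior β.
Total across both batches: 29−10=19 heads, 38−12=26 tails.
Subtract the second batch: 19−13=6 heads and 26−10=16 tails.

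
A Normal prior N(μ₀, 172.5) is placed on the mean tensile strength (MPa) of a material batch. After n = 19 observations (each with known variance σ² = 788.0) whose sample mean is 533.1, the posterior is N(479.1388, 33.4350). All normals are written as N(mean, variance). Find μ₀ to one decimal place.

μ₀ = 254.7

The posterior mean is a precision-weighted average: μ_n = (τ₀μ₀ + τ_data·x̄)/(τ₀+τ_data), with τ₀=1/σ₀² and τ_data=n/σ².
Here τ₀ = 1/172.5 = 0.005797 and τ_data = 19/788.0 = 0.024112, so τ_n = 0.029909.
Rearranging for μ₀: μ₀ = (μ_n·τ_n − τ_data·x̄)/τ₀ = (479.1388·0.029909 − 0.024112·533.1) / 0.005797 = 1.476455/0.005797 ≈ 254.7.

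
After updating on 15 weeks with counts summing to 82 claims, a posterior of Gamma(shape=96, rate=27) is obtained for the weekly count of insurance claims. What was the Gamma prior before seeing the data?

Gamma(shape=14, rate=12)

Gamma–Poisson conjugacy: posterior shape = α + Σxᵢ, posterior rate = β + n.
So α = 96 − 82 = 14 and β = 27 − 15 = 12.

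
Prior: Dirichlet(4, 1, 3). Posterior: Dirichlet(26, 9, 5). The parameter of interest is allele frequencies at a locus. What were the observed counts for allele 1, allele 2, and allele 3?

counts (22, 8, 2)

For a Dirichlet(α) prior with multinomial counts c, the posterior is Dirichlet(α + c) componentwise.
Counts are posterior − prior componentwise: 26−4=22, 9−1=8, 5−3=2.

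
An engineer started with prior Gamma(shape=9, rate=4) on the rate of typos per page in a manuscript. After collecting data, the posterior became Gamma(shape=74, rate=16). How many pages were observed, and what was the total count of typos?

n = 12 pages with total 65 typos

Gamma–Poisson conjugacy: posterior shape = α + Σxᵢ, posterior rate = β + n.
Matching: Σxᵢ = 74 − 9 = 65 and n = 16 − 4 = 12.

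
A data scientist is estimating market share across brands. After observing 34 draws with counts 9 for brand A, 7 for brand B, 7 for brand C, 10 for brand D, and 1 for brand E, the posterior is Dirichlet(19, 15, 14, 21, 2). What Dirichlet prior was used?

Dirichlet(10, 8, 7, 11, 1)

For a Dirichlet(α) prior with multinomial counts c, the posterior is Dirichlet(α + c) componentwise.
Subtract each count from the matching posterior parameter: 19−9=10, 15−7=8, 14−7=7, 21−10=11, 2−1=1.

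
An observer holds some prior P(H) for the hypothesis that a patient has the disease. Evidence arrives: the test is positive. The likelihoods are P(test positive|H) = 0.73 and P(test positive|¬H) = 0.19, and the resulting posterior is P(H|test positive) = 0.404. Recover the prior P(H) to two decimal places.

P(H) = 0.15

Bayes' rule in odds form gives O(H|E) = O(H)·[P(E|H)/P(E|¬H)], hence O(H) = O(H|E)/LR.
Posterior odds = 0.404/(1−0.404) = 0.6779. LR = 0.73/0.19 = 3.8421.
Prior odds = 0.6779/3.8421 = 0.1764, so P(H) = 0.1764/(1+0.1764) ≈ 0.15.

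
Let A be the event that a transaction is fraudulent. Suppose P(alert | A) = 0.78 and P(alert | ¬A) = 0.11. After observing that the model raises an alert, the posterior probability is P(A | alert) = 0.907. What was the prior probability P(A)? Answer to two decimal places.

In odds form, posterior odds = prior odds × likelihood ratio, so prior odds = posterior odds ÷ LR.
Posterior odds = 0.907/(1−0.907) = 9.7527. LR = 0.78/0.11 = 7.0909.
Prior odds = 9.7527/7.0909 = 1.3754, so P(A) = 1.3754/(1+1.3754) ≈ 0.58.

P(A) = 0.58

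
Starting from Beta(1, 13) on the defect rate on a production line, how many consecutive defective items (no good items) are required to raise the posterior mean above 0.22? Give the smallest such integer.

k = 3

After k defective items and 0 good items the posterior is Beta(1+k, 13), with mean (1+k)/(1+13+k).
Set (1+k)/(14+k) > 0.22 and solve: k > (0.22·14 − 1)/(1 − 0.22) = 2.667.
The smallest integer exceeding 2.667 is 3, and checking k=3: (4)/(17) = 0.2353 > 0.22.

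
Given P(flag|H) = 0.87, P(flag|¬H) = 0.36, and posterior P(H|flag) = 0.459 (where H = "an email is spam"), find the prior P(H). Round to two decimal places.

P(H) = 0.26

In odds form, posterior odds = prior odds × likelihood ratio, so prior odds = posterior odds ÷ LR.
Posterior odds = 0.459/(1−0.459) = 0.8484. LR = 0.87/0.36 = 2.4167.
Prior odds = 0.8484/2.4167 = 0.3511, so P(H) = 0.3511/(1+0.3511) ≈ 0.26.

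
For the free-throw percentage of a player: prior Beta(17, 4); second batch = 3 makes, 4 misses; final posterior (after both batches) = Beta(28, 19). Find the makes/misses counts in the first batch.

8 makes and 11 misses

Sequential conjugate updates are equivalent to a single update on the pooled data, so total successes = posterior α − prior α and total failures = posterior β − prior β.
Total across both batches: 28−17=11 makes, 19−4=15 misses.
Subtract the second batch: 11−3=8 makes and 15−4=11 misses.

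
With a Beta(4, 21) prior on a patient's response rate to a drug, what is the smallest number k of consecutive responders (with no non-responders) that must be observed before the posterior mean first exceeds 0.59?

k = 27

After k responders and 0 non-responders the posterior is Beta(4+k, 21), with mean (4+k)/(4+21+k).
Set (4+k)/(25+k) > 0.59 and solve: k > (0.59·25 − 4)/(1 − 0.59) = 26.220.
The smallest integer exceeding 26.220 is 27, and checking k=27: (31)/(52) = 0.5962 > 0.59.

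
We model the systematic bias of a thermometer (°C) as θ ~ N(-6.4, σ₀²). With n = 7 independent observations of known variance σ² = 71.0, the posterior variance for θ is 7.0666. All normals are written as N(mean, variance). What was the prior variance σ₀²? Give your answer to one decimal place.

Posterior precision equals prior precision plus data precision: 1/σ_n² = 1/σ₀² + n/σ².
So 1/σ₀² = 1/7.0666 − 7/71.0 = 0.141511 − 0.098592 = 0.042919.
Hence σ₀² = 1/0.042919 ≈ 23.3.

σ₀² = 23.3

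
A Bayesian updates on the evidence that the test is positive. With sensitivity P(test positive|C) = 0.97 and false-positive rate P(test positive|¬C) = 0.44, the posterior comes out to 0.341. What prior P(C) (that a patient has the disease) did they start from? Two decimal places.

In odds form, posterior odds = prior odds × likelihood ratio, so prior odds = posterior odds ÷ LR.
Posterior odds = 0.341/(1−0.341) = 0.5175. LR = 0.97/0.44 = 2.2045.
Prior odds = 0.5175/2.2045 = 0.2347, so P(C) = 0.2347/(1+0.2347) ≈ 0.19.

P(C) = 0.19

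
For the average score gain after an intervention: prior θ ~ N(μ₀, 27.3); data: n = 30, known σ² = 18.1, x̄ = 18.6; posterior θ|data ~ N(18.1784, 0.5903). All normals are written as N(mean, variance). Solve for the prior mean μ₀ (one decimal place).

With known observation variance, the Normal–Normal posterior has precision τ_n = τ₀ + n/σ² and mean μ_n = (τ₀μ₀ + (n/σ²)x̄)/τ_n.
Here τ₀ = 1/27.3 = 0.036630 and τ_data = 30/18.1 = 1.657459, so τ_n = 1.694089.
Rearranging for μ₀: μ₀ = (μ_n·τ_n − τ_data·x̄)/τ₀ = (18.1784·1.694089 − 1.657459·18.6) / 0.036630 = -0.032910/0.036630 ≈ -0.9.

μ₀ = -0.9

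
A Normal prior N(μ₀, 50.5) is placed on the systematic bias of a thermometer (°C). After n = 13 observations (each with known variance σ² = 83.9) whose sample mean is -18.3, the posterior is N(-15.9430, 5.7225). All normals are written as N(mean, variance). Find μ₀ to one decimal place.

μ₀ = 2.5

The posterior mean is a precision-weighted average: μ_n = (τ₀μ₀ + τ_data·x̄)/(τ₀+τ_data), with τ₀=1/σ₀² and τ_data=n/σ².
Here τ₀ = 1/50.5 = 0.019802 and τ_data = 13/83.9 = 0.154946, so τ_n = 0.174748.
Rearranging for μ₀: μ₀ = (μ_n·τ_n − τ_data·x̄)/τ₀ = (-15.9430·0.174748 − 0.154946·-18.3) / 0.019802 = 0.049504/0.019802 ≈ 2.5.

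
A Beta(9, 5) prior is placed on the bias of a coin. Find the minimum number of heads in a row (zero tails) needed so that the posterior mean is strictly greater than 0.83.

k = 16

After k heads and 0 tails the posterior is Beta(9+k, 5), with mean (9+k)/(9+5+k).
Set (9+k)/(14+k) > 0.83 and solve: k > (0.83·14 − 9)/(1 − 0.83) = 15.412.
The smallest integer exceeding 15.412 is 16.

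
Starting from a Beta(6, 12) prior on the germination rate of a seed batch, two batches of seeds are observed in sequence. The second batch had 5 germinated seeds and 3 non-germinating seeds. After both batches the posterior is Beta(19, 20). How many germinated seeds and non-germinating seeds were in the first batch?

Because Beta–binomial updating is additive in the counts, the combined data contributed (α_post−α_prior, β_post−β_prior) successes and failures.
Total across both batches: 19−6=13 germinated seeds, 20−12=8 non-germinating seeds.
Subtract the second batch: 13−5=8 germinated seeds and 8−3=5 non-germinating seeds.

8 germinated seeds and 5 non-germinating seeds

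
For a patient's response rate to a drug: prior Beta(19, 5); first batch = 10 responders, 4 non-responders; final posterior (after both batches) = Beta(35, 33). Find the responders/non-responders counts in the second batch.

Sequential conjugate updates are equivalent to a single update on the pooled data, so total successes = posterior α − prior α and total failures = posterior β − prior β.
Total across both batches: 35−19=16 responders, 33−5=28 non-responders.
Subtract the first batch: 16−10=6 responders and 28−4=24 non-responders.

6 responders and 24 non-responders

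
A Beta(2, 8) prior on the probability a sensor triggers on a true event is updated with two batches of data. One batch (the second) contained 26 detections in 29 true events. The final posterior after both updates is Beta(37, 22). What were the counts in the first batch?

9 detections and 11 misses

Sequential conjugate updates are equivalent to a single update on the pooled data, so total successes = posterior α − prior α and total failures = posterior β − prior β.
Total across both batches: 37−2=35 detections, 22−8=14 misses.
Subtract the second batch: 35−26=9 detections and 14−3=11 misses.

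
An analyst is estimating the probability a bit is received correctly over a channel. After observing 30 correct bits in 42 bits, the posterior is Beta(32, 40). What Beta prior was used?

A Beta(α, β) prior with s successes and f failures in binomial data gives a Beta(α+s, β+f) posterior.
So α = 32 − 30 = 2 and β = 40 − 12 = 28.

Beta(2, 28)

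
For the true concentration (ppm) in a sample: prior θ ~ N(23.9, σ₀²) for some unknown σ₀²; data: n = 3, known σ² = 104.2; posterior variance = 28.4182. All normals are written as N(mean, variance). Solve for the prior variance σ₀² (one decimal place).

For the Normal–Normal model with known σ², precisions add: τ_n = τ₀ + n/σ².
So 1/σ₀² = 1/28.4182 − 3/104.2 = 0.035189 − 0.028791 = 0.006398.
Hence σ₀² = 1/0.006398 ≈ 156.3.

σ₀² = 156.3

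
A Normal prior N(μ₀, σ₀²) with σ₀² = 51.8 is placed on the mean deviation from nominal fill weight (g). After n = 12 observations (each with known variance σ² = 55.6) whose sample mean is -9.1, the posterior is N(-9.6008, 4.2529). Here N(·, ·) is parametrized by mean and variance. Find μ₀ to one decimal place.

μ₀ = -15.2

With known observation variance, the Normal–Normal posterior has precision τ_n = τ₀ + n/σ² and mean μ_n = (τ₀μ₀ + (n/σ²)x̄)/τ_n.
Here τ₀ = 1/51.8 = 0.019305 and τ_data = 12/55.6 = 0.215827, so τ_n = 0.235132.
Rearranging for μ₀: μ₀ = (μ_n·τ_n − τ_data·x̄)/τ₀ = (-9.6008·0.235132 − 0.215827·-9.1) / 0.019305 = -0.293430/0.019305 ≈ -15.2.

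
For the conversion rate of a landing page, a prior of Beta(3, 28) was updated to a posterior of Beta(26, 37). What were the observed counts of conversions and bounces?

Beta is conjugate to the binomial likelihood: posterior = Beta(a+s, b+f).
Match parameters: s=26−3=23, f=37−28=9.

23 conversions and 9 bounces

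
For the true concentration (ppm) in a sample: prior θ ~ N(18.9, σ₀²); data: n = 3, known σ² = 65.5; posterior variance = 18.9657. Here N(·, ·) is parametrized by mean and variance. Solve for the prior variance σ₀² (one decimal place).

Posterior precision equals prior precision plus data precision: 1/σ_n² = 1/σ₀² + n/σ².
So 1/σ₀² = 1/18.9657 − 3/65.5 = 0.052727 − 0.045802 = 0.006925.
Hence σ₀² = 1/0.006925 ≈ 144.4.

σ₀² = 144.4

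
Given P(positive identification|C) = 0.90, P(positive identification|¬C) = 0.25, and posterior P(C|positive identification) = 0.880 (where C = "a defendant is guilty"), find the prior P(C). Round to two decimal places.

Bayes' rule in odds form gives O(C|E) = O(C)·[P(E|C)/P(E|¬C)], hence O(C) = O(C|E)/LR.
Posterior odds = 0.880/(1−0.880) = 7.3333. LR = 0.90/0.25 = 3.6000.
Prior odds = 7.3333/3.6000 = 2.0370, so P(C) = 2.0370/(1+2.0370) ≈ 0.67.

P(C) = 0.67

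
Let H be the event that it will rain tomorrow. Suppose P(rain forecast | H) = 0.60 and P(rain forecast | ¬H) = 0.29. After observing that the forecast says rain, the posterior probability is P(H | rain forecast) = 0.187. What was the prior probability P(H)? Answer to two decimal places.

P(H) = 0.10

In odds form, posterior odds = prior odds × likelihood ratio, so prior odds = posterior odds ÷ LR.
Posterior odds = 0.187/(1−0.187) = 0.2300. LR = 0.60/0.29 = 2.0690.
Prior odds = 0.2300/2.0690 = 0.1112, so P(H) = 0.1112/(1+0.1112) ≈ 0.10.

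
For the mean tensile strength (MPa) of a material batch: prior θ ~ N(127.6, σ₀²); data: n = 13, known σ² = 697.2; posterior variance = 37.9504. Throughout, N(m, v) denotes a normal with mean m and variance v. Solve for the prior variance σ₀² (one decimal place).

σ₀² = 129.8

Posterior precision equals prior precision plus data precision: 1/σ_n² = 1/σ₀² + n/σ².
So 1/σ₀² = 1/37.9504 − 13/697.2 = 0.026350 − 0.018646 = 0.007704.
Hence σ₀² = 1/0.007704 ≈ 129.8.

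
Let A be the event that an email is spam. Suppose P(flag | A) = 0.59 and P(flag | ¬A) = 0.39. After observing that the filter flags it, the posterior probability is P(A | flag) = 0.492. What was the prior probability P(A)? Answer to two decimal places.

Bayes' rule in odds form gives O(A|E) = O(A)·[P(E|A)/P(E|¬A)], hence O(A) = O(A|E)/LR.
Posterior odds = 0.492/(1−0.492) = 0.9685. LR = 0.59/0.39 = 1.5128.
Prior odds = 0.9685/1.5128 = 0.6402, so P(A) = 0.6402/(1+0.6402) ≈ 0.39.

P(A) = 0.39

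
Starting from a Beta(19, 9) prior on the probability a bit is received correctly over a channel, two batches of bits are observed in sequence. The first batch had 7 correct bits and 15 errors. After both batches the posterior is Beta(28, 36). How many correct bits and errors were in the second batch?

2 correct bits and 12 errors

Because Beta–binomial updating is additive in the counts, the combined data contributed (α_post−α_prior, β_post−β_prior) successes and failures.
Total across both batches: 28−19=9 correct bits, 36−9=27 errors.
Subtract the first batch: 9−7=2 correct bits and 27−15=12 errors.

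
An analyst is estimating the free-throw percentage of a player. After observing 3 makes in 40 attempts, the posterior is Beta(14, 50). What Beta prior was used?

A Beta(α, β) prior with s successes and f failures in binomial data gives a Beta(α+s, β+f) posterior.
Subtract the data counts: 14−3=11, 50−37=13.

Beta(11, 13)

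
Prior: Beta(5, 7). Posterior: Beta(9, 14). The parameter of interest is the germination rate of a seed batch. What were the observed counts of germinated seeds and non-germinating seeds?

A Beta(α, β) prior with s successes and f failures in binomial data gives a Beta(α+s, β+f) posterior.
Match parameters: s=9−5=4, f=14−7=7.

4 germinated seeds and 7 non-germinating seeds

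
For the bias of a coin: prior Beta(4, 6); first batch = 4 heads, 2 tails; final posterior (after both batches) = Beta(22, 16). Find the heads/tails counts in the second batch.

14 heads and 8 tails

Because Beta–binomial updating is additive in the counts, the combined data contributed (α_post−α_prior, β_post−β_prior) successes and failures.
Total across both batches: 22−4=18 heads, 16−6=10 tails.
Subtract the first batch: 18−4=14 heads and 10−2=8 tails.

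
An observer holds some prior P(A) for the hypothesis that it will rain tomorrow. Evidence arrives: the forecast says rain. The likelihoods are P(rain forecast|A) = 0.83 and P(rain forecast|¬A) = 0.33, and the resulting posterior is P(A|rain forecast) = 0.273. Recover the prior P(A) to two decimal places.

P(A) = 0.13

Bayes' rule in odds form gives O(A|E) = O(A)·[P(E|A)/P(E|¬A)], hence O(A) = O(A|E)/LR.
Posterior odds = 0.273/(1−0.273) = 0.3755. LR = 0.83/0.33 = 2.5152.
Prior odds = 0.3755/2.5152 = 0.1493, so P(A) = 0.1493/(1+0.1493) ≈ 0.13.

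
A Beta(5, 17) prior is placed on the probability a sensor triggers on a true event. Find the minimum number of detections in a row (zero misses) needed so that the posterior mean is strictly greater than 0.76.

After k detections and 0 misses the posterior is Beta(5+k, 17), with mean (5+k)/(5+17+k).
Set (5+k)/(22+k) > 0.76 and solve: k > (0.76·22 − 5)/(1 − 0.76) = 48.833.
The smallest integer exceeding 48.833 is 49, and checking k=49: (54)/(71) = 0.7606 > 0.76.

k = 49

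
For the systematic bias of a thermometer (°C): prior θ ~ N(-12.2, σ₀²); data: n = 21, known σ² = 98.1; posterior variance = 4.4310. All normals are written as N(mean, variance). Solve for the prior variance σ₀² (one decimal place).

Posterior precision equals prior precision plus data precision: 1/σ_n² = 1/σ₀² + n/σ².
So 1/σ₀² = 1/4.4310 − 21/98.1 = 0.225683 − 0.214067 = 0.011616.
Hence σ₀² = 1/0.011616 ≈ 86.1.

σ₀² = 86.1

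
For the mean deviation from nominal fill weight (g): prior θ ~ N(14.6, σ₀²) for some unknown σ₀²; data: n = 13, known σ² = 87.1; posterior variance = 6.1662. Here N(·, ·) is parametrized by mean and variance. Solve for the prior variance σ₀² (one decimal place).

σ₀² = 77.4

Posterior precision equals prior precision plus data precision: 1/σ_n² = 1/σ₀² + n/σ².
So 1/σ₀² = 1/6.1662 − 13/87.1 = 0.162174 − 0.149254 = 0.012920.
Hence σ₀² = 1/0.012920 ≈ 77.4.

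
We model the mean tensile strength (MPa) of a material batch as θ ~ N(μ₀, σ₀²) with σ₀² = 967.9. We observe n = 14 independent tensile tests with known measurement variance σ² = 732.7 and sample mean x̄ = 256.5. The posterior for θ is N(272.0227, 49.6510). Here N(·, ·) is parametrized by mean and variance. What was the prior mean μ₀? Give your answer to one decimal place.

μ₀ = 559.1

With known observation variance, the Normal–Normal posterior has precision τ_n = τ₀ + n/σ² and mean μ_n = (τ₀μ₀ + (n/σ²)x̄)/τ_n.
Here τ₀ = 1/967.9 = 0.001033 and τ_data = 14/732.7 = 0.019107, so τ_n = 0.020140.
Rearranging for μ₀: μ₀ = (μ_n·τ_n − τ_data·x̄)/τ₀ = (272.0227·0.020140 − 0.019107·256.5) / 0.001033 = 0.577592/0.001033 ≈ 559.1.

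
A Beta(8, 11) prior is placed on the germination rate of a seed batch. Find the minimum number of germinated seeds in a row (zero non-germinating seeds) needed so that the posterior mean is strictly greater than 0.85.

After k germinated seeds and 0 non-germinating seeds the posterior is Beta(8+k, 11), with mean (8+k)/(8+11+k).
Set (8+k)/(19+k) > 0.85 and solve: k > (0.85·19 − 8)/(1 − 0.85) = 54.333.
The smallest integer exceeding 54.333 is 55, and checking k=55: (63)/(74) = 0.8514 > 0.85.

k = 55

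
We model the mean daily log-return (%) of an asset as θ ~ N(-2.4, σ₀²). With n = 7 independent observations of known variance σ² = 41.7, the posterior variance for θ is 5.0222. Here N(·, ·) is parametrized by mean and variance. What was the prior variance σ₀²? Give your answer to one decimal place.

Posterior precision equals prior precision plus data precision: 1/σ_n² = 1/σ₀² + n/σ².
So 1/σ₀² = 1/5.0222 − 7/41.7 = 0.199116 − 0.167866 = 0.031250.
Hence σ₀² = 1/0.031250 ≈ 32.0.

σ₀² = 32.0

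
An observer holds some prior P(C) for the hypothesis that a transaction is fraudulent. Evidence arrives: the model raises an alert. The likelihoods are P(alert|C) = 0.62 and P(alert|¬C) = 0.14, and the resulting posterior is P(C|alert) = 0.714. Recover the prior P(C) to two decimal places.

P(C) = 0.36

Bayes' rule in odds form gives O(C|E) = O(C)·[P(E|C)/P(E|¬C)], hence O(C) = O(C|E)/LR.
Posterior odds = 0.714/(1−0.714) = 2.4965. LR = 0.62/0.14 = 4.4286.
Prior odds = 2.4965/4.4286 = 0.5637, so P(C) = 0.5637/(1+0.5637) ≈ 0.36.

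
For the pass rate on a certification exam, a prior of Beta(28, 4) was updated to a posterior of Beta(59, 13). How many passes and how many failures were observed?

31 passes and 9 failures

A Beta(α, β) prior with s successes and f failures in binomial data gives a Beta(α+s, β+f) posterior.
So s = 59 − 28 = 31 and f = 13 − 4 = 9.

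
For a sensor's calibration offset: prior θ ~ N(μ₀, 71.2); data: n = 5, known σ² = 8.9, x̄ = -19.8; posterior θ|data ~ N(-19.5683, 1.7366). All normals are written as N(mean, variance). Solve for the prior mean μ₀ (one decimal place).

With known observation variance, the Normal–Normal posterior has precision τ_n = τ₀ + n/σ² and mean μ_n = (τ₀μ₀ + (n/σ²)x̄)/τ_n.
Here τ₀ = 1/71.2 = 0.014045 and τ_data = 5/8.9 = 0.561798, so τ_n = 0.575843.
Rearranging for μ₀: μ₀ = (μ_n·τ_n − τ_data·x̄)/τ₀ = (-19.5683·0.575843 − 0.561798·-19.8) / 0.014045 = -0.144668/0.014045 ≈ -10.3.

μ₀ = -10.3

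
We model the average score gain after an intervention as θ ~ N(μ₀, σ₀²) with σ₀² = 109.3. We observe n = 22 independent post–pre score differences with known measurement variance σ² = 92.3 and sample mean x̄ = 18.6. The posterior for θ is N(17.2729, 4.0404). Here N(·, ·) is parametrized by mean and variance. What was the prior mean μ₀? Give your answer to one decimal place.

μ₀ = -17.3

The posterior mean is a precision-weighted average: μ_n = (τ₀μ₀ + τ_data·x̄)/(τ₀+τ_data), with τ₀=1/σ₀² and τ_data=n/σ².
Here τ₀ = 1/109.3 = 0.009149 and τ_data = 22/92.3 = 0.238353, so τ_n = 0.247502.
Rearranging for μ₀: μ₀ = (μ_n·τ_n − τ_data·x̄)/τ₀ = (17.2729·0.247502 − 0.238353·18.6) / 0.009149 = -0.158289/0.009149 ≈ -17.3.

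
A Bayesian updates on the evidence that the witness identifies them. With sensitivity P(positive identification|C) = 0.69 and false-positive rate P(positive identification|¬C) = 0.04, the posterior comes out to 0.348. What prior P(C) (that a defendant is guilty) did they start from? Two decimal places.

P(C) = 0.03

Bayes' rule in odds form gives O(C|E) = O(C)·[P(E|C)/P(E|¬C)], hence O(C) = O(C|E)/LR.
Posterior odds = 0.348/(1−0.348) = 0.5337. LR = 0.69/0.04 = 17.2500.
Prior odds = 0.5337/17.2500 = 0.0309, so P(C) = 0.0309/(1+0.0309) ≈ 0.03.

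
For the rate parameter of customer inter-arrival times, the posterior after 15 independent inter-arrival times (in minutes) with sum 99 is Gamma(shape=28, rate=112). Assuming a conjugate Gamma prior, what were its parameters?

For an exponential likelihood with a Gamma(α, β) prior on the rate, n observations with total T give posterior Gamma(α+n, β+T).
So α = 28 − 15 = 13 and β = 112 − 99 = 13.

Gamma(shape=13, rate=13)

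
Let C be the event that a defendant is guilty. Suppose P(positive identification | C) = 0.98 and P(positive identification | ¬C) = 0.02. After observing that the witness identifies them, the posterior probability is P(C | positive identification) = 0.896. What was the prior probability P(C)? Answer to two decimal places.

P(C) = 0.15

In odds form, posterior odds = prior odds × likelihood ratio, so prior odds = posterior odds ÷ LR.
Posterior odds = 0.896/(1−0.896) = 8.6154. LR = 0.98/0.02 = 49.0000.
Prior odds = 8.6154/49.0000 = 0.1758, so P(C) = 0.1758/(1+0.1758) ≈ 0.15.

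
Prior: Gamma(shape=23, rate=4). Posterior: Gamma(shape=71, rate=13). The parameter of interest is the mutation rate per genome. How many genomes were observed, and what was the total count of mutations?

Gamma–Poisson conjugacy: posterior shape = α + Σxᵢ, posterior rate = β + n.
Matching: Σxᵢ = 71 − 23 = 48 and n = 13 − 4 = 9.

n = 9 genomes with total 48 mutations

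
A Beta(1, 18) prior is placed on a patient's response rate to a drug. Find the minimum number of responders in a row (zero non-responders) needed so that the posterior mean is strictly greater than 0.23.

k = 5

After k responders and 0 non-responders the posterior is Beta(1+k, 18), with mean (1+k)/(1+18+k).
Set (1+k)/(19+k) > 0.23 and solve: k > (0.23·19 − 1)/(1 − 0.23) = 4.377.
The smallest integer exceeding 4.377 is 5.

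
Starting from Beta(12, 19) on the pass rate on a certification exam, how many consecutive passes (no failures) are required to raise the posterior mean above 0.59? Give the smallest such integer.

k = 16

After k passes and 0 failures the posterior is Beta(12+k, 19), with mean (12+k)/(12+19+k).
Set (12+k)/(31+k) > 0.59 and solve: k > (0.59·31 − 12)/(1 − 0.59) = 15.341.
The smallest integer exceeding 15.341 is 16.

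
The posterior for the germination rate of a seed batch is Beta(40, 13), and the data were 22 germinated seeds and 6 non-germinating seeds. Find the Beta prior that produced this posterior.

Under Beta–binomial conjugacy the posterior parameters are (α+s, β+f).
Subtract the data counts: 40−22=18, 13−6=7.

Beta(18, 7)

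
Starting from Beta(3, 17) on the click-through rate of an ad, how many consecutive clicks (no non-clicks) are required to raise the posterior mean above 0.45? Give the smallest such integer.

After k clicks and 0 non-clicks the posterior is Beta(3+k, 17), with mean (3+k)/(3+17+k).
Set (3+k)/(20+k) > 0.45 and solve: k > (0.45·20 − 3)/(1 − 0.45) = 10.909.
The smallest integer exceeding 10.909 is 11.

k = 11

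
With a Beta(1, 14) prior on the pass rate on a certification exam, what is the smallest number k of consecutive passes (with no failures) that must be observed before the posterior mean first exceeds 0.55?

After k passes and 0 failures the posterior is Beta(1+k, 14), with mean (1+k)/(1+14+k).
Set (1+k)/(15+k) > 0.55 and solve: k > (0.55·15 − 1)/(1 − 0.55) = 16.111.
The smallest integer exceeding 16.111 is 17.

k = 17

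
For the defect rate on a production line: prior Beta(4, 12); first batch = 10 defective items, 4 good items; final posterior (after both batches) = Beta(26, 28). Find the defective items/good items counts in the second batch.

12 defective items and 12 good items

Sequential conjugate updates are equivalent to a single update on the pooled data, so total successes = posterior α − prior α and total failures = posterior β − prior β.
Total across both batches: 26−4=22 defective items, 28−12=16 good items.
Subtract the first batch: 22−10=12 defective items and 16−4=12 good items.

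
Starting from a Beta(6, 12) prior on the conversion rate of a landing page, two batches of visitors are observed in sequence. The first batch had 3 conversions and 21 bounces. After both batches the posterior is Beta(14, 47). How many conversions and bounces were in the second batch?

5 conversions and 14 bounces

Sequential conjugate updates are equivalent to a single update on the pooled data, so total successes = posterior α − prior α and total failures = posterior β − prior β.
Total across both batches: 14−6=8 conversions, 47−12=35 bounces.
Subtract the first batch: 8−3=5 conversions and 35−21=14 bounces.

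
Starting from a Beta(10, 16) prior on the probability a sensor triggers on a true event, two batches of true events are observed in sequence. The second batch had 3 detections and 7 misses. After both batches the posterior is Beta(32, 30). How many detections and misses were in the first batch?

19 detections and 7 misses

Because Beta–binomial updating is additive in the counts, the combined data contributed (α_post−α_prior, β_post−β_prior) successes and failures.
Total across both batches: 32−10=22 detections, 30−16=14 misses.
Subtract the second batch: 22−3=19 detections and 14−7=7 misses.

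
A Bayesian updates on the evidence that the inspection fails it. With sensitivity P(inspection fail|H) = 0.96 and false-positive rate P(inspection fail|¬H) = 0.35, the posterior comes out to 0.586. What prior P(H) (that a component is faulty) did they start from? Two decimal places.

Bayes' rule in odds form gives O(H|E) = O(H)·[P(E|H)/P(E|¬H)], hence O(H) = O(H|E)/LR.
Posterior odds = 0.586/(1−0.586) = 1.4155. LR = 0.96/0.35 = 2.7429.
Prior odds = 1.4155/2.7429 = 0.5161, so P(H) = 0.5161/(1+0.5161) ≈ 0.34.

P(H) = 0.34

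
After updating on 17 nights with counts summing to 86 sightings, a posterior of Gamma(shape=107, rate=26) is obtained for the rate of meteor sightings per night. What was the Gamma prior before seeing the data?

Gamma–Poisson conjugacy: posterior shape = α + Σxᵢ, posterior rate = β + n.
So α = 107 − 86 = 21 and β = 26 − 17 = 9.

Gamma(shape=21, rate=9)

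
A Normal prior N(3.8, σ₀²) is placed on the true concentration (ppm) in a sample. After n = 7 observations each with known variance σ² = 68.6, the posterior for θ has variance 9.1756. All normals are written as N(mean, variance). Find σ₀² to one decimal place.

For the Normal–Normal model with known σ², precisions add: τ_n = τ₀ + n/σ².
So 1/σ₀² = 1/9.1756 − 7/68.6 = 0.108985 − 0.102041 = 0.006944.
Hence σ₀² = 1/0.006944 ≈ 144.0.

σ₀² = 144.0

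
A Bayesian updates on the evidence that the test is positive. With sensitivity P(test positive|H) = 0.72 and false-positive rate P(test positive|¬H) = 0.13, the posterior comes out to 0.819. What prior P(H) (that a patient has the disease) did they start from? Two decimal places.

Bayes' rule in odds form gives O(H|E) = O(H)·[P(E|H)/P(E|¬H)], hence O(H) = O(H|E)/LR.
Posterior odds = 0.819/(1−0.819) = 4.5249. LR = 0.72/0.13 = 5.5385.
Prior odds = 4.5249/5.5385 = 0.8170, so P(H) = 0.8170/(1+0.8170) ≈ 0.45.

P(H) = 0.45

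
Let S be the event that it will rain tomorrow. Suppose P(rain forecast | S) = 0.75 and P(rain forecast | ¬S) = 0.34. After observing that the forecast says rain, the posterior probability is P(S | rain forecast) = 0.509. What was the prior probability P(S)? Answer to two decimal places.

Bayes' rule in odds form gives O(S|E) = O(S)·[P(E|S)/P(E|¬S)], hence O(S) = O(S|E)/LR.
Posterior odds = 0.509/(1−0.509) = 1.0367. LR = 0.75/0.34 = 2.2059.
Prior odds = 1.0367/2.2059 = 0.4700, so P(S) = 0.4700/(1+0.4700) ≈ 0.32.

P(S) = 0.32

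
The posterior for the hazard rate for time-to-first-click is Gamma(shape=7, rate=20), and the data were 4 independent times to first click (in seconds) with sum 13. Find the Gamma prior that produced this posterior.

For an exponential likelihood with a Gamma(α, β) prior on the rate, n observations with total T give posterior Gamma(α+n, β+T).
So α = 7 − 4 = 3 and β = 20 − 13 = 7.

Gamma(shape=3, rate=7)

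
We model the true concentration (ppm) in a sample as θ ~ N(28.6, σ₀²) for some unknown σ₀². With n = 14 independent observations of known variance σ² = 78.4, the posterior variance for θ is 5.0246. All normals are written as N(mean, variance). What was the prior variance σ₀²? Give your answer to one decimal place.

Posterior precision equals prior precision plus data precision: 1/σ_n² = 1/σ₀² + n/σ².
So 1/σ₀² = 1/5.0246 − 14/78.4 = 0.199021 − 0.178571 = 0.020450.
Hence σ₀² = 1/0.020450 ≈ 48.9.

σ₀² = 48.9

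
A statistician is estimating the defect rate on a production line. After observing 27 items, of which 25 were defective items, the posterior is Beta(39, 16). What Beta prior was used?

Beta(14, 14)

Under Beta–binomial conjugacy the posterior parameters are (a+s, b+f).
Subtract the data counts: 39−25=14, 16−2=14.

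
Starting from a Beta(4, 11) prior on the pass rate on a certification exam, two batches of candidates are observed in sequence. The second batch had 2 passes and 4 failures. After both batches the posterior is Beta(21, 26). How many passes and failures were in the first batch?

Because Beta–binomial updating is additive in the counts, the combined data contributed (α_post−α_prior, β_post−β_prior) successes and failures.
Total across both batches: 21−4=17 passes, 26−11=15 failures.
Subtract the second batch: 17−2=15 passes and 15−4=11 failures.

15 passes and 11 failures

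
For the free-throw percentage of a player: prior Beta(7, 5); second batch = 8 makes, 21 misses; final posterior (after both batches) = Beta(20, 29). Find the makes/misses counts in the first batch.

5 makes and 3 misses

Because Beta–binomial updating is additive in the counts, the combined data contributed (α_post−α_prior, β_post−β_prior) successes and failures.
Total across both batches: 20−7=13 makes, 29−5=24 misses.
Subtract the second batch: 13−8=5 makes and 24−21=3 misses.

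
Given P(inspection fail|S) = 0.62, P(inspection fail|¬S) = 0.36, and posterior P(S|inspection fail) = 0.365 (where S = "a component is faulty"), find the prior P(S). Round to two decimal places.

P(S) = 0.25

Bayes' rule in odds form gives O(S|E) = O(S)·[P(E|S)/P(E|¬S)], hence O(S) = O(S|E)/LR.
Posterior odds = 0.365/(1−0.365) = 0.5748. LR = 0.62/0.36 = 1.7222.
Prior odds = 0.5748/1.7222 = 0.3338, so P(S) = 0.3338/(1+0.3338) ≈ 0.25.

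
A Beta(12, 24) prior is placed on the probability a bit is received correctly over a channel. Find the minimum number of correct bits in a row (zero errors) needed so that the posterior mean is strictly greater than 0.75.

k = 61

After k correct bits and 0 errors the posterior is Beta(12+k, 24), with mean (12+k)/(12+24+k).
Set (12+k)/(36+k) > 0.75 and solve: k > (0.75·36 − 12)/(1 − 0.75) = 60.000.
The smallest integer exceeding 60.000 is 61.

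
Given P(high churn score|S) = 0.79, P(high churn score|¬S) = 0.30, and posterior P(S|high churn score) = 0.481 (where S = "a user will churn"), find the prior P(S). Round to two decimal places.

P(S) = 0.26

In odds form, posterior odds = prior odds × likelihood ratio, so prior odds = posterior odds ÷ LR.
Posterior odds = 0.481/(1−0.481) = 0.9268. LR = 0.79/0.30 = 2.6333.
Prior odds = 0.9268/2.6333 = 0.3520, so P(S) = 0.3520/(1+0.3520) ≈ 0.26.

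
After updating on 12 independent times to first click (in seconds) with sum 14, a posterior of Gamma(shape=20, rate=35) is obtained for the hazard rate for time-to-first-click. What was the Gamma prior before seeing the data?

Gamma–exponential conjugacy: posterior shape = α + n, posterior rate = β + Σtᵢ.
So α = 20 − 12 = 8 and β = 35 − 14 = 21.

Gamma(shape=8, rate=21)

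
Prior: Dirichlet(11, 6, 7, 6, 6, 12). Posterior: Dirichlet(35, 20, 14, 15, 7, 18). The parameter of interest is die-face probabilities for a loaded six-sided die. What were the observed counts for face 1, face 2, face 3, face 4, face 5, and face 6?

counts (24, 14, 7, 9, 1, 6)

For a Dirichlet(α) prior with multinomial counts c, the posterior is Dirichlet(α + c) componentwise.
Counts are posterior − prior componentwise: 35−11=24, 20−6=14, 14−7=7, 15−6=9, 7−6=1, 18−12=6.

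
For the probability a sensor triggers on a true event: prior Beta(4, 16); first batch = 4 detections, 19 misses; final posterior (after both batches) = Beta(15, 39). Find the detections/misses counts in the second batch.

7 detections and 4 misses

Because Beta–binomial updating is additive in the counts, the combined data contributed (α_post−α_prior, β_post−β_prior) successes and failures.
Total across both batches: 15−4=11 detections, 39−16=23 misses.
Subtract the first batch: 11−4=7 detections and 23−19=4 misses.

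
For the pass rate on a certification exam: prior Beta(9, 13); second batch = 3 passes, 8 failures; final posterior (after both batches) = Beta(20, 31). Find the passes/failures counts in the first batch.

Because Beta–binomial updating is additive in the counts, the combined data contributed (α_post−α_prior, β_post−β_prior) successes and failures.
Total across both batches: 20−9=11 passes, 31−13=18 failures.
Subtract the second batch: 11−3=8 passes and 18−8=10 failures.

8 passes and 10 failures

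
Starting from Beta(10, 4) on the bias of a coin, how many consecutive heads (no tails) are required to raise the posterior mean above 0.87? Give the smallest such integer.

k = 17

After k heads and 0 tails the posterior is Beta(10+k, 4), with mean (10+k)/(10+4+k).
Set (10+k)/(14+k) > 0.87 and solve: k > (0.87·14 − 10)/(1 − 0.87) = 16.769.
The smallest integer exceeding 16.769 is 17.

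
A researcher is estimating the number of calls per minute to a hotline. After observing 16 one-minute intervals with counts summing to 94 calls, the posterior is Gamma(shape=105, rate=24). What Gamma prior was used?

Gamma–Poisson conjugacy: posterior shape = α + Σxᵢ, posterior rate = β + n.
So α = 105 − 94 = 11 and β = 24 − 16 = 8.

Gamma(shape=11, rate=8)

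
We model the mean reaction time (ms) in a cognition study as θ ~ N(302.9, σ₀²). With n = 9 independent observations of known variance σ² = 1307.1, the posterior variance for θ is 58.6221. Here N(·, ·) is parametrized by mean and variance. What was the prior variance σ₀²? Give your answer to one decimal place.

σ₀² = 98.3

Posterior precision equals prior precision plus data precision: 1/σ_n² = 1/σ₀² + n/σ².
So 1/σ₀² = 1/58.6221 − 9/1307.1 = 0.017058 − 0.006885 = 0.010173.
Hence σ₀² = 1/0.010173 ≈ 98.3.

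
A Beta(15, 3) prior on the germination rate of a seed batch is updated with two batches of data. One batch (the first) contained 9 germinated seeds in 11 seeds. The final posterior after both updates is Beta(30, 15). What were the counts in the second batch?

6 germinated seeds and 10 non-germinating seeds

Because Beta–binomial updating is additive in the counts, the combined data contributed (α_post−α_prior, β_post−β_prior) successes and failures.
Total across both batches: 30−15=15 germinated seeds, 15−3=12 non-germinating seeds.
Subtract the first batch: 15−9=6 germinated seeds and 12−2=10 non-germinating seeds.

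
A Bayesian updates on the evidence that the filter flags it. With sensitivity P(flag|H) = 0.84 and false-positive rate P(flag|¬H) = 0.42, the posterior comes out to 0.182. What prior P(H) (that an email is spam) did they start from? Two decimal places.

Bayes' rule in odds form gives O(H|E) = O(H)·[P(E|H)/P(E|¬H)], hence O(H) = O(H|E)/LR.
Posterior odds = 0.182/(1−0.182) = 0.2225. LR = 0.84/0.42 = 2.0000.
Prior odds = 0.2225/2.0000 = 0.1113, so P(H) = 0.1113/(1+0.1113) ≈ 0.10.

P(H) = 0.10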